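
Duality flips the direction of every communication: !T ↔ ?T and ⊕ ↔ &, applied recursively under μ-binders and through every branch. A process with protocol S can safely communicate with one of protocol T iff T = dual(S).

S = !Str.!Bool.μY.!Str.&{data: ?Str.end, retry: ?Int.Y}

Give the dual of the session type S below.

!Str ↦ ?Str
  !Bool ↦ ?Bool
    μY ↦ μY  (binder kept)
      !Str ↦ ?Str
        &{data,retry} ↦ ⊕{data,retry}  (&→⊕)
          case data:
            ?Str ↦ !Str
              end self-dual
          case retry:
            ?Int ↦ !Int
              Y self-dual

?Str.?Bool.μY.?Str.⊕{data: !Str.end, retry: !Int.Y}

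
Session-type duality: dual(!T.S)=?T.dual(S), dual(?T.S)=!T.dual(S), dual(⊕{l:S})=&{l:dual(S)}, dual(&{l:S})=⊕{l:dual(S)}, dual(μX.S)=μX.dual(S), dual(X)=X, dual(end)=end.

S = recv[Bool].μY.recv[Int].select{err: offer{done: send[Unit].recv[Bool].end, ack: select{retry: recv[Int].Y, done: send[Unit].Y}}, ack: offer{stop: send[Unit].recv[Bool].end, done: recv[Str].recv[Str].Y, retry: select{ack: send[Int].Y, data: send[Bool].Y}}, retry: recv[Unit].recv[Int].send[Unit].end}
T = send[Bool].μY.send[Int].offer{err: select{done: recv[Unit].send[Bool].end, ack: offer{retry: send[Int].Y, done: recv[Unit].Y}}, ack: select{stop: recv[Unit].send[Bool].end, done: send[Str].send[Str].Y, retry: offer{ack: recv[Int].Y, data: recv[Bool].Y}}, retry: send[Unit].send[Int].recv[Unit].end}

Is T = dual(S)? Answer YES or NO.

YES

recv[Bool] vs send[Bool]  match
  μY vs μY  match (rec unchanged)
    recv[Int] vs send[Int]  match
      select{err,ack,retry} vs offer{err,ack,retry}  match labels match
        case err:
          offer{done,ack} vs select{done,ack}  match labels match
            case done:
              send[Unit] vs recv[Unit]  match
                recv[Bool] vs send[Bool]  match
                  end vs end  match
            case ack:
              select{retry,done} vs offer{retry,done}  match labels match
                case retry:
                  recv[Int] vs send[Int]  match
                    Y vs Y  match
                case done:
                  send[Unit] vs recv[Unit]  match
                    Y vs Y  match
        case ack:
          offer{stop,done,retry} vs select{stop,done,retry}  match labels match
            case stop:
              send[Unit] vs recv[Unit]  match
                recv[Bool] vs send[Bool]  match
                  end vs end  match
            case done:
              recv[Str] vs send[Str]  match
                recv[Str] vs send[Str]  match
                  Y vs Y  match
            case retry:
              select{ack,data} vs offer{ack,data}  match labels match
                case ack:
                  send[Int] vs recv[Int]  match
                    Y vs Y  match
                case data:
                  send[Bool] vs recv[Bool]  match
                    Y vs Y  match
        case retry:
          recv[Unit] vs send[Unit]  match
            recv[Int] vs send[Int]  match
              send[Unit] vs recv[Unit]  match
                end vs end  match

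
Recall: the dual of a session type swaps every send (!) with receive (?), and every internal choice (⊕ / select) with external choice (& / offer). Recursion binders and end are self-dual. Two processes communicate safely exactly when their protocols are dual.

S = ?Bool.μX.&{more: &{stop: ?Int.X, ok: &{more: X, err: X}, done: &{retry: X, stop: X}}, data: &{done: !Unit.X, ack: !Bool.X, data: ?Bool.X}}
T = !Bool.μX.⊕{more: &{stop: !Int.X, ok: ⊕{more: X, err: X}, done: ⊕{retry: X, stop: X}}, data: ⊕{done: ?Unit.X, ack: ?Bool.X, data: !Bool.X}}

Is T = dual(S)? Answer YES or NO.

NO

?Bool | !Bool  match
  μX | μX  match (rec unchanged)
    &{more,data} | ⊕{more,data}  match label sets agree
      [more]
        &{stop,ok,done} | &{stop,ok,done}  ✗ choice polarity not flipped — not dual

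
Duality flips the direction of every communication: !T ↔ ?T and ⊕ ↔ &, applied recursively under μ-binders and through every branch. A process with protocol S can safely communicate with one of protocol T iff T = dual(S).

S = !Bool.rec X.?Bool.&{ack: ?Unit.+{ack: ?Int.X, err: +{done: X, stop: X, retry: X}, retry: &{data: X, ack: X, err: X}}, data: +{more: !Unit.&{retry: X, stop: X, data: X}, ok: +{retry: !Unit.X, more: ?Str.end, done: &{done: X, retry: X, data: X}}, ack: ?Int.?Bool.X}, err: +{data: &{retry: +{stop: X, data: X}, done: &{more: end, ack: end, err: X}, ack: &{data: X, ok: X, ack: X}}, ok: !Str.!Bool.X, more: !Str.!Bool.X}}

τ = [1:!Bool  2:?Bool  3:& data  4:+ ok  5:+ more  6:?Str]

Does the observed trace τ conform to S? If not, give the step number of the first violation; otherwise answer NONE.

NONE

@1 !Bool  ✓  state: rec X.…
@2 ?Bool  ✓  state: &{ack: ?Unit.+{ack: ?Int.rec X.…, err: +{done: rec X.…, stop: rec X.…, retry: rec X.…}, retry: &{data: rec X.…, ack: rec X.…, err: rec X.…}}, data: +{more: !Unit.&{retry: rec X.…, stop: rec X.…, data: rec X.…}, ok: +{retry: !Unit.rec X.…, more: ?Str.end, done: &{done: rec X.…, retry: rec X.…, data: rec X.…}}, ack: ?Int.?Bool.rec X.…}, err: +{data: &{retry: +{stop: rec X.…, data: rec X.…}, done: &{more: end, ack: end, err: rec X.…}, ack: &{data: rec X.…, ok: rec X.…, ack: rec X.…}}, ok: !Str.!Bool.rec X.…, more: !Str.!Bool.rec X.…}}
@3 & data  ✓  state: +{more: !Unit.&{retry: rec X.…, stop: rec X.…, data: rec X.…}, ok: +{retry: !Unit.rec X.…, more: ?Str.end, done: &{done: rec X.…, retry: rec X.…, data: rec X.…}}, ack: ?Int.?Bool.rec X.…}
@4 + ok  ✓  state: +{retry: !Unit.rec X.…, more: ?Str.end, done: &{done: rec X.…, retry: rec X.…, data: rec X.…}}
@5 + more  ✓  state: ?Str.end
@6 ?Str  ✓  state: end
all 6 steps conform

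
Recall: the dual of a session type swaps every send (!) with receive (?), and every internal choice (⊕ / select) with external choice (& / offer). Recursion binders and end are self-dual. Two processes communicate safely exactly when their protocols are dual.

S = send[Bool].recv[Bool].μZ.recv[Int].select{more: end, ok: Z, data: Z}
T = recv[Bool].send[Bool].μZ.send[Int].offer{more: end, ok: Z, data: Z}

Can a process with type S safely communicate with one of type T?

YES

send[Bool] vs recv[Bool]  match
  recv[Bool] vs send[Bool]  match
    μZ vs μZ  match (μ self-dual)
      recv[Int] vs send[Int]  match
        select{more,ok,data} vs offer{more,ok,data}  match labels match
          case more:
            end vs end  match
          case ok:
            Z vs Z  match
          case data:
            Z vs Z  match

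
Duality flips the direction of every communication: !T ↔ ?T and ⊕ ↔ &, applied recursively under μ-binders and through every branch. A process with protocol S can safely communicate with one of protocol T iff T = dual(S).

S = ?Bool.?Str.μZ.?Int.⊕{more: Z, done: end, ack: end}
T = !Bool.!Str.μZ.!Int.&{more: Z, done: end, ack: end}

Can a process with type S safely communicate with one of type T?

YES

?Bool ‖ !Bool  match
  ?Str ‖ !Str  match
    μZ ‖ μZ  match (binder kept)
      ?Int ‖ !Int  match
        ⊕{more,done,ack} ‖ &{more,done,ack}  match labels match
          [more]
            Z ‖ Z  match
          [done]
            end ‖ end  match
          [ack]
            end ‖ end  match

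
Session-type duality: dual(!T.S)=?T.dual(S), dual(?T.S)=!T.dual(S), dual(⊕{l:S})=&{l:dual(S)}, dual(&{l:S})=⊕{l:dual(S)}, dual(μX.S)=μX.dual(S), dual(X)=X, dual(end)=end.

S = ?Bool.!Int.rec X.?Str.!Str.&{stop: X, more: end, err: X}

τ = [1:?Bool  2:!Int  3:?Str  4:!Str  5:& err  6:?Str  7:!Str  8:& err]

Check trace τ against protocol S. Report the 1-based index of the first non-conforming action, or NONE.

NONE

[1] ?Bool  match  residual = !Int.rec X.…
[2] !Int  match  residual = rec X.…
[3] ?Str  match  residual = !Str.&{stop: rec X.…, more: end, err: rec X.…}
[4] !Str  match  residual = &{stop: rec X.…, more: end, err: rec X.…}
[5] & err  match  residual = rec X.…
[6] ?Str  match  residual = !Str.&{stop: rec X.…, more: end, err: rec X.…}
[7] !Str  match  residual = &{stop: rec X.…, more: end, err: rec X.…}
[8] & err  match  residual = rec X.…
all 8 steps conform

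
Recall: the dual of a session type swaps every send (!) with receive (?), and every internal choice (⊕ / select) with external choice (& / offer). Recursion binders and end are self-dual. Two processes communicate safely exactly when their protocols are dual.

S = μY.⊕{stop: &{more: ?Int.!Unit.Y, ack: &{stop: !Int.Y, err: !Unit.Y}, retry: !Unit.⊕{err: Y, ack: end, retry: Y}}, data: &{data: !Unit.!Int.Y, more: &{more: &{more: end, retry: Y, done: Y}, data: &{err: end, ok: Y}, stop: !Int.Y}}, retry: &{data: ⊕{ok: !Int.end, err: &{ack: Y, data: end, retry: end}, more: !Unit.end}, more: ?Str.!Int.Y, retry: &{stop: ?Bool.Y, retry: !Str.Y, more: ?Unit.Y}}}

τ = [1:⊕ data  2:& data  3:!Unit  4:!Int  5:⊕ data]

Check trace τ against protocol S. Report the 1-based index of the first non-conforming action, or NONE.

step 1: ⊕ data  ok  state: &{data: !Unit.!Int.μY.…, more: &{more: &{more: end, retry: μY.…, done: μY.…}, data: &{err: end, ok: μY.…}, stop: !Int.μY.…}}
step 2: & data  ok  state: !Unit.!Int.μY.…
step 3: !Unit  ok  state: !Int.μY.…
step 4: !Int  ok  state: μY.…
step 5: ⊕ data  ok  state: &{data: !Unit.!Int.μY.…, more: &{more: &{more: end, retry: μY.…, done: μY.…}, data: &{err: end, ok: μY.…}, stop: !Int.μY.…}}
all 5 steps conform

NONE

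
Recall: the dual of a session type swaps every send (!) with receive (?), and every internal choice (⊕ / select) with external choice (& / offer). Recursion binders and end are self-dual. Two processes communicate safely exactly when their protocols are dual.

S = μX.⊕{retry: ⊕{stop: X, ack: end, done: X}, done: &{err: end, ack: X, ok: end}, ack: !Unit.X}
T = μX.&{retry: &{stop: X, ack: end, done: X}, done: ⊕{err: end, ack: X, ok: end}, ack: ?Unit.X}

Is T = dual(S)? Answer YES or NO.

YES

μX ‖ μX  ✓ (rec unchanged)
  ⊕{retry,done,ack} ‖ &{retry,done,ack}  ✓ same labels
    [retry]
      ⊕{stop,ack,done} ‖ &{stop,ack,done}  ✓ same labels
        [stop]
          X ‖ X  ✓
        [ack]
          end ‖ end  ✓
        [done]
          X ‖ X  ✓
    [done]
      &{err,ack,ok} ‖ ⊕{err,ack,ok}  ✓ same labels
        [err]
          end ‖ end  ✓
        [ack]
          X ‖ X  ✓
        [ok]
          end ‖ end  ✓
    [ack]
      !Unit ‖ ?Unit  ✓
        X ‖ X  ✓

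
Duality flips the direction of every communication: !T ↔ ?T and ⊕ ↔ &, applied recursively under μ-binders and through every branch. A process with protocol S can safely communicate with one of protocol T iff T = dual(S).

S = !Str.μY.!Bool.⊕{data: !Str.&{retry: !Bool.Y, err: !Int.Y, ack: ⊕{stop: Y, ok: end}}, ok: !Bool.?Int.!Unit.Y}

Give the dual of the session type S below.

?Str.μY.?Bool.&{data: ?Str.⊕{retry: ?Bool.Y, err: ?Int.Y, ack: &{stop: Y, ok: end}}, ok: ?Bool.!Int.?Unit.Y}

!Str → ?Str
  μY → μY  (binder kept)
    !Bool → ?Bool
      ⊕{data,ok} → &{data,ok}  (⊕→&)
        case data:
          !Str → ?Str
            &{retry,err,ack} → ⊕{retry,err,ack}  (&→⊕)
              case retry:
                !Bool → ?Bool
                  Y self-dual
              case err:
                !Int → ?Int
                  Y self-dual
              case ack:
                ⊕{stop,ok} → &{stop,ok}  (⊕→&)
                  case stop:
                    Y self-dual
                  case ok:
                    end self-dual
        case ok:
          !Bool → ?Bool
            ?Int → !Int
              !Unit → ?Unit
                Y self-dual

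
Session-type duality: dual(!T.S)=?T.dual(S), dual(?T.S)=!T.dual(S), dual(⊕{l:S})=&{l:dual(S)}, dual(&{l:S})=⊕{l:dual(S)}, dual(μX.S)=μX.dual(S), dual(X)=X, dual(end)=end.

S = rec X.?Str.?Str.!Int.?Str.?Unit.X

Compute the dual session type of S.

rec X = rec X  (rec unchanged)
  ?Str = !Str
    ?Str = !Str
      !Int = ?Int
        ?Str = !Str
          ?Unit = !Unit
            dual(X) = X

rec X.!Str.!Str.?Int.!Str.!Unit.X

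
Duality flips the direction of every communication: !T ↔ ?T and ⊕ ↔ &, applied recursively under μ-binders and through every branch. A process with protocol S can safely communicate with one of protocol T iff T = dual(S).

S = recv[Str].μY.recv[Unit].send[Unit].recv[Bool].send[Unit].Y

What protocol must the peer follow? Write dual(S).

send[Str].μY.send[Unit].recv[Unit].send[Bool].recv[Unit].Y

recv[Str] = send[Str]
  μY = μY  (rec unchanged)
    recv[Unit] = send[Unit]
      send[Unit] = recv[Unit]
        recv[Bool] = send[Bool]
          send[Unit] = recv[Unit]
            dual(Y) = Y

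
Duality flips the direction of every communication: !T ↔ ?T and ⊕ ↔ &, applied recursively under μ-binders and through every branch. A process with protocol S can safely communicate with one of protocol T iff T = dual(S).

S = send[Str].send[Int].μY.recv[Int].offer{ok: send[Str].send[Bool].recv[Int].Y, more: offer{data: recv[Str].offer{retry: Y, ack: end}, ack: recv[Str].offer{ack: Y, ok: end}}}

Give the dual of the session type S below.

recv[Str].recv[Int].μY.send[Int].select{ok: recv[Str].recv[Bool].send[Int].Y, more: select{data: send[Str].select{retry: Y, ack: end}, ack: send[Str].select{ack: Y, ok: end}}}

send[Str] ↦ recv[Str]
  send[Int] ↦ recv[Int]
    μY ↦ μY  (rec unchanged)
      recv[Int] ↦ send[Int]
        offer{ok,more} ↦ select{ok,more}  (offer→select)
          case ok:
            send[Str] ↦ recv[Str]
              send[Bool] ↦ recv[Bool]
                recv[Int] ↦ send[Int]
                  Y ↦ Y
          case more:
            offer{data,ack} ↦ select{data,ack}  (offer→select)
              case data:
                recv[Str] ↦ send[Str]
                  offer{retry,ack} ↦ select{retry,ack}  (offer→select)
                    case retry:
                      Y ↦ Y
                    case ack:
                      end ↦ end
              case ack:
                recv[Str] ↦ send[Str]
                  offer{ack,ok} ↦ select{ack,ok}  (offer→select)
                    case ack:
                      Y ↦ Y
                    case ok:
                      end ↦ end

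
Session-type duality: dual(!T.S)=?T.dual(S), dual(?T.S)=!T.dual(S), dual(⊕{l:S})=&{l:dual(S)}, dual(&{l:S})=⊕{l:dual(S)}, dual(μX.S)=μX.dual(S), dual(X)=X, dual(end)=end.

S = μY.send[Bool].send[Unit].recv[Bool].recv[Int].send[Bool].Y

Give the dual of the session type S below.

μY → μY  (μ self-dual)
  send[Bool] → recv[Bool]
    send[Unit] → recv[Unit]
      recv[Bool] → send[Bool]
        recv[Int] → send[Int]
          send[Bool] → recv[Bool]
            dual(Y) = Y

μY.recv[Bool].recv[Unit].send[Bool].send[Int].recv[Bool].Y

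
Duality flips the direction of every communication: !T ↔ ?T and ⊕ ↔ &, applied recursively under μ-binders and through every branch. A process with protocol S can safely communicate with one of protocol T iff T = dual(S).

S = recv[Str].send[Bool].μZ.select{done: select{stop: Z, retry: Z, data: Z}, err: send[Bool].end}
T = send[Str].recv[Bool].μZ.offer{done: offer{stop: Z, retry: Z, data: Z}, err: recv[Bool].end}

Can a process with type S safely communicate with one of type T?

YES

recv[Str] | send[Str]  match
  send[Bool] | recv[Bool]  match
    μZ | μZ  match (binder kept)
      select{done,err} | offer{done,err}  match labels match
        • done:
          select{stop,retry,data} | offer{stop,retry,data}  match labels match
            • stop:
              Z | Z  match
            • retry:
              Z | Z  match
            • data:
              Z | Z  match
        • err:
          send[Bool] | recv[Bool]  match
            end | end  match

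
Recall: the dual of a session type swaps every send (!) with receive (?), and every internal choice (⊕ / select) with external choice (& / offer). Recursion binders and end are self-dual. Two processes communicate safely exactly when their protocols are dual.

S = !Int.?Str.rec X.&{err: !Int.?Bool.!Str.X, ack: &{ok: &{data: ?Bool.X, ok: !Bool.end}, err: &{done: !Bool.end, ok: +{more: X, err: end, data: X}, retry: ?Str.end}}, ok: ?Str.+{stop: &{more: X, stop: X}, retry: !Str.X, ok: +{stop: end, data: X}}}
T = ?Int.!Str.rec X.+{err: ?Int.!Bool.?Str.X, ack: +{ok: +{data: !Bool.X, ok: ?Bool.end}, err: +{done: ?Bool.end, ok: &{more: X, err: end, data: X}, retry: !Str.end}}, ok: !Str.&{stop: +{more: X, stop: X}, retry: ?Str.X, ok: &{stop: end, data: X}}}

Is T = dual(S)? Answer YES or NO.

!Int | ?Int  ok
  ?Str | !Str  ok
    rec X | rec X  ok (rec unchanged)
      &{err,ack,ok} | +{err,ack,ok}  ok label sets agree
        case err:
          !Int | ?Int  ok
            ?Bool | !Bool  ok
              !Str | ?Str  ok
                X | X  ok
        case ack:
          &{ok,err} | +{ok,err}  ok label sets agree
            case ok:
              &{data,ok} | +{data,ok}  ok label sets agree
                case data:
                  ?Bool | !Bool  ok
                    X | X  ok
                case ok:
                  !Bool | ?Bool  ok
                    end | end  ok
            case err:
              &{done,ok,retry} | +{done,ok,retry}  ok label sets agree
                case done:
                  !Bool | ?Bool  ok
                    end | end  ok
                case ok:
                  +{more,err,data} | &{more,err,data}  ok label sets agree
                    case more:
                      X | X  ok
                    case err:
                      end | end  ok
                    case data:
                      X | X  ok
                case retry:
                  ?Str | !Str  ok
                    end | end  ok
        case ok:
          ?Str | !Str  ok
            +{stop,retry,ok} | &{stop,retry,ok}  ok label sets agree
              case stop:
                &{more,stop} | +{more,stop}  ok label sets agree
                  case more:
                    X | X  ok
                  case stop:
                    X | X  ok
              case retry:
                !Str | ?Str  ok
                  X | X  ok
              case ok:
                +{stop,data} | &{stop,data}  ok label sets agree
                  case stop:
                    end | end  ok
                  case data:
                    X | X  ok

YES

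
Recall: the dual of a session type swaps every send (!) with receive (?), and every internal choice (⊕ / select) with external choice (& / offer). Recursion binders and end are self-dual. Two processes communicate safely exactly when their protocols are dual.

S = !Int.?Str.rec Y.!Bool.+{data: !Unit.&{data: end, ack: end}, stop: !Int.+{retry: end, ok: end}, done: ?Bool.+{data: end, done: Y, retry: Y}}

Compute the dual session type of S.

?Int.!Str.rec Y.?Bool.&{data: ?Unit.+{data: end, ack: end}, stop: ?Int.&{retry: end, ok: end}, done: !Bool.&{data: end, done: Y, retry: Y}}

!Int = ?Int
  ?Str = !Str
    rec Y = rec Y  (rec unchanged)
      !Bool = ?Bool
        +{data,stop,done} = &{data,stop,done}  (select→offer)
          [data]
            !Unit = ?Unit
              &{data,ack} = +{data,ack}  (offer→select)
                [data]
                  end self-dual
                [ack]
                  end self-dual
          [stop]
            !Int = ?Int
              +{retry,ok} = &{retry,ok}  (select→offer)
                [retry]
                  end self-dual
                [ok]
                  end self-dual
          [done]
            ?Bool = !Bool
              +{data,done,retry} = &{data,done,retry}  (select→offer)
                [data]
                  end self-dual
                [done]
                  Y self-dual
                [retry]
                  Y self-dual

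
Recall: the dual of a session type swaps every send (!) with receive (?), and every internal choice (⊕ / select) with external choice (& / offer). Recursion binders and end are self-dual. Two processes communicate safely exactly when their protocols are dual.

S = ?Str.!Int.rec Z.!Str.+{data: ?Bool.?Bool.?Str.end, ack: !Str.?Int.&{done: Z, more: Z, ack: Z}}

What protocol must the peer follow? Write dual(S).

?Str = !Str
  !Int = ?Int
    rec Z = rec Z  (binder kept)
      !Str = ?Str
        +{data,ack} = &{data,ack}  (select→offer)
          • data:
            ?Bool = !Bool
              ?Bool = !Bool
                ?Str = !Str
                  dual(end) = end
          • ack:
            !Str = ?Str
              ?Int = !Int
                &{done,more,ack} = +{done,more,ack}  (offer→select)
                  • done:
                    dual(Z) = Z
                  • more:
                    dual(Z) = Z
                  • ack:
                    dual(Z) = Z

!Str.?Int.rec Z.?Str.&{data: !Bool.!Bool.!Str.end, ack: ?Str.!Int.+{done: Z, more: Z, ack: Z}}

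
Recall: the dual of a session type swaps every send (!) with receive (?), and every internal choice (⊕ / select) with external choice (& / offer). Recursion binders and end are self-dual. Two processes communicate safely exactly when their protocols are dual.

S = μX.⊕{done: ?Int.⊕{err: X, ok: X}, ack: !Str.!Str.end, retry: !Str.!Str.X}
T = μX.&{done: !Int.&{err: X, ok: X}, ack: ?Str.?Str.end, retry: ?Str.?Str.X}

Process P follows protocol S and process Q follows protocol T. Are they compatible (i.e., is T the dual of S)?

μX | μX  ok (binder kept)
  ⊕{done,ack,retry} | &{done,ack,retry}  ok label sets agree
    [done]
      ?Int | !Int  ok
        ⊕{err,ok} | &{err,ok}  ok label sets agree
          [err]
            X | X  ok
          [ok]
            X | X  ok
    [ack]
      !Str | ?Str  ok
        !Str | ?Str  ok
          end | end  ok
    [retry]
      !Str | ?Str  ok
        !Str | ?Str  ok
          X | X  ok

YES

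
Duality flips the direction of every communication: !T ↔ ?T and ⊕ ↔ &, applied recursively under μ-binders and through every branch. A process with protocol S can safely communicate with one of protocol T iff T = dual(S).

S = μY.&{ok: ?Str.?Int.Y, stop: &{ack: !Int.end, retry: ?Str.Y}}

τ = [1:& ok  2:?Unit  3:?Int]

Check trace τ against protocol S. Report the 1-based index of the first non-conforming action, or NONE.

[1] & ok  match  cont: ?Str.?Int.μY.…
[2] got ?Unit, protocol expects ?Str  ✗

2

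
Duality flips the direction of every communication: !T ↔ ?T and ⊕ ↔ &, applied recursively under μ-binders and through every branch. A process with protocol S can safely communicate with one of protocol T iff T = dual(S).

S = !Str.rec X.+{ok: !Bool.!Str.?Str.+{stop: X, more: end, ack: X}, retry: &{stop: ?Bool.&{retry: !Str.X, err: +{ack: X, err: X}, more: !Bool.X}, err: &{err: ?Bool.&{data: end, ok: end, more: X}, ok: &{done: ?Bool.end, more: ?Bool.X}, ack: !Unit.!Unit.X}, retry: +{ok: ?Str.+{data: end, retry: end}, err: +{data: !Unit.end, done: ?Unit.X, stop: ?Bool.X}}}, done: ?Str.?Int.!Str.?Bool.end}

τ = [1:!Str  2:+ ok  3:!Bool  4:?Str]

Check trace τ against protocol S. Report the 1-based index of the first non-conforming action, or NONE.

4

[1] !Str  ✓  cont: rec X.…
[2] + ok  ✓  cont: !Bool.!Str.?Str.+{stop: rec X.…, more: end, ack: rec X.…}
[3] !Bool  ✓  cont: !Str.?Str.+{stop: rec X.…, more: end, ack: rec X.…}
[4] got ?Str, protocol expects !Str  ✗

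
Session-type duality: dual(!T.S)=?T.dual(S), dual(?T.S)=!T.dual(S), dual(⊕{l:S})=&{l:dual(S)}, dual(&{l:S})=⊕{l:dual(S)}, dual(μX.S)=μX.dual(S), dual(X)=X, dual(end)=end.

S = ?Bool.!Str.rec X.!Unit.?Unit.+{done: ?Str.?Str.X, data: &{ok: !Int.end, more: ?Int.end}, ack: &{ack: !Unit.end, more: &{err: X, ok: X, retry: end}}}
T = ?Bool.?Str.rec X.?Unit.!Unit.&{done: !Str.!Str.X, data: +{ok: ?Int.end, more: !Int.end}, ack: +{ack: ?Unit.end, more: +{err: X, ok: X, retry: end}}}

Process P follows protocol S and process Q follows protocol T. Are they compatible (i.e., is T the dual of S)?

NO

?Bool | ?Bool  ✗ same direction on both sides — not dual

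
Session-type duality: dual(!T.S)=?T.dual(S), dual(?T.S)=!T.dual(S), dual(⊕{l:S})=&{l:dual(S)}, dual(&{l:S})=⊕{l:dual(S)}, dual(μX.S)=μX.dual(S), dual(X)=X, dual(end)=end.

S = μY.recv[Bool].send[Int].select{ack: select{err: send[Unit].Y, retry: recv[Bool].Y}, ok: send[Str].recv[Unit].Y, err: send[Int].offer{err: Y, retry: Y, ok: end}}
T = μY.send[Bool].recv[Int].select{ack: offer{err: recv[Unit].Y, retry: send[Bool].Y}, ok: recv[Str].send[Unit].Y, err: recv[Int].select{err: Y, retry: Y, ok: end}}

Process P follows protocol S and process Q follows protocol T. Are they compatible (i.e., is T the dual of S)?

NO

μY | μY  ok (binder kept)
  recv[Bool] | send[Bool]  ok
    send[Int] | recv[Int]  ok
      select{ack,ok,err} | select{ack,ok,err}  ✗ choice polarity not flipped — not dual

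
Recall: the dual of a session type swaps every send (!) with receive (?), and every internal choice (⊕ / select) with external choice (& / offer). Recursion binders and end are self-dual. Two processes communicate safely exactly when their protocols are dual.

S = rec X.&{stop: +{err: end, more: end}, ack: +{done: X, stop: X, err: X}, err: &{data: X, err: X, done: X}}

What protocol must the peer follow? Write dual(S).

rec X.+{stop: &{err: end, more: end}, ack: &{done: X, stop: X, err: X}, err: +{data: X, err: X, done: X}}

rec X = rec X  (rec unchanged)
  &{stop,ack,err} = +{stop,ack,err}  (offer→select)
    [stop]
      +{err,more} = &{err,more}  (⊕→&)
        [err]
          end self-dual
        [more]
          end self-dual
    [ack]
      +{done,stop,err} = &{done,stop,err}  (⊕→&)
        [done]
          X self-dual
        [stop]
          X self-dual
        [err]
          X self-dual
    [err]
      &{data,err,done} = +{data,err,done}  (offer→select)
        [data]
          X self-dual
        [err]
          X self-dual
        [done]
          X self-dual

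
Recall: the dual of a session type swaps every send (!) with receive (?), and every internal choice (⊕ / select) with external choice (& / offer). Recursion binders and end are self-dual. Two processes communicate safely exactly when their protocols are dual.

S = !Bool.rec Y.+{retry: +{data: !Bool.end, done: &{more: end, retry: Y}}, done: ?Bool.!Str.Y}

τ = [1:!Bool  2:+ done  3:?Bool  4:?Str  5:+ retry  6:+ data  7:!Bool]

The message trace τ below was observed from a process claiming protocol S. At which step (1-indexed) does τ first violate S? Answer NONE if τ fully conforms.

4

[1] !Bool  ok  cont: rec Y.…
[2] + done  ok  cont: ?Bool.!Str.rec Y.…
[3] ?Bool  ok  cont: !Str.rec Y.…
[4] got ?Str, protocol expects !Str  ✗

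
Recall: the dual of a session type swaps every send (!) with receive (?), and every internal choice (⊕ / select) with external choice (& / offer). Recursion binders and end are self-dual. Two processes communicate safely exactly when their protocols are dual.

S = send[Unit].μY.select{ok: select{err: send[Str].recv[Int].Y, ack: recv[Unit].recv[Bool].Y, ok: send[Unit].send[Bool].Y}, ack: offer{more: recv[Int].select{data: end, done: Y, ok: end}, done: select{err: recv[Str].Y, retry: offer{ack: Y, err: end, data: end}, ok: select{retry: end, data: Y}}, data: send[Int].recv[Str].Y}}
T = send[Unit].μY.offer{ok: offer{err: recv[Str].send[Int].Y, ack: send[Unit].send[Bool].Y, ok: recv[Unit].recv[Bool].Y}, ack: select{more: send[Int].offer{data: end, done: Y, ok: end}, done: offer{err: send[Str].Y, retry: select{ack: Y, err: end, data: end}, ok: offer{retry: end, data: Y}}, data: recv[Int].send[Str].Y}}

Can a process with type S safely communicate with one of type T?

NO

send[Unit] ‖ send[Unit]  ✗ same direction on both sides — not dual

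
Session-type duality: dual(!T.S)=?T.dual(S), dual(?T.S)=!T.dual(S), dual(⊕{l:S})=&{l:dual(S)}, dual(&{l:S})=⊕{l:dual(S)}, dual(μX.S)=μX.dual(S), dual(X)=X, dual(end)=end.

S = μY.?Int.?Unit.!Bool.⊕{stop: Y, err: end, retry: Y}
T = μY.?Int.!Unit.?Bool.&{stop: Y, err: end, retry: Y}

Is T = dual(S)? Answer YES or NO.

NO

μY | μY  ok (rec unchanged)
  ?Int | ?Int  ✗ same direction on both sides — not dual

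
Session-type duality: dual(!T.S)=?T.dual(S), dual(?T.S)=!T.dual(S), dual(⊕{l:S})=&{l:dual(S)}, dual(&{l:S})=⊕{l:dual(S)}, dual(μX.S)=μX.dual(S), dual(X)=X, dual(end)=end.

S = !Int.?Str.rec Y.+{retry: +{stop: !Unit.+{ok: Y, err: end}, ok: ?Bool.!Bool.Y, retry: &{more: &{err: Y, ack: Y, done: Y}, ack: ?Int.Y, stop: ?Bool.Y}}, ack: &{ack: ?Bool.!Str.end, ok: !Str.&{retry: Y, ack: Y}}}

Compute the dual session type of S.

?Int.!Str.rec Y.&{retry: &{stop: ?Unit.&{ok: Y, err: end}, ok: !Bool.?Bool.Y, retry: +{more: +{err: Y, ack: Y, done: Y}, ack: !Int.Y, stop: !Bool.Y}}, ack: +{ack: !Bool.?Str.end, ok: ?Str.+{retry: Y, ack: Y}}}

!Int = ?Int
  ?Str = !Str
    rec Y = rec Y  (rec unchanged)
      +{retry,ack} = &{retry,ack}  (internal→external)
        [retry]
          +{stop,ok,retry} = &{stop,ok,retry}  (internal→external)
            [stop]
              !Unit = ?Unit
                +{ok,err} = &{ok,err}  (internal→external)
                  [ok]
                    Y ↦ Y
                  [err]
                    end ↦ end
            [ok]
              ?Bool = !Bool
                !Bool = ?Bool
                  Y ↦ Y
            [retry]
              &{more,ack,stop} = +{more,ack,stop}  (offer→select)
                [more]
                  &{err,ack,done} = +{err,ack,done}  (offer→select)
                    [err]
                      Y ↦ Y
                    [ack]
                      Y ↦ Y
                    [done]
                      Y ↦ Y
                [ack]
                  ?Int = !Int
                    Y ↦ Y
                [stop]
                  ?Bool = !Bool
                    Y ↦ Y
        [ack]
          &{ack,ok} = +{ack,ok}  (offer→select)
            [ack]
              ?Bool = !Bool
                !Str = ?Str
                  end ↦ end
            [ok]
              !Str = ?Str
                &{retry,ack} = +{retry,ack}  (offer→select)
                  [retry]
                    Y ↦ Y
                  [ack]
                    Y ↦ Y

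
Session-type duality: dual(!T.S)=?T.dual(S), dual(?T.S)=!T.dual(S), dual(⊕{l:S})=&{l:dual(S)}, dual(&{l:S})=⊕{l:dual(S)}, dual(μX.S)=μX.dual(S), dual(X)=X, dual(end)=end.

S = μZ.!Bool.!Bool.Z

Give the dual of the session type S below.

μZ.?Bool.?Bool.Z

μZ = μZ  (μ self-dual)
  !Bool = ?Bool
    !Bool = ?Bool
      Z ↦ Z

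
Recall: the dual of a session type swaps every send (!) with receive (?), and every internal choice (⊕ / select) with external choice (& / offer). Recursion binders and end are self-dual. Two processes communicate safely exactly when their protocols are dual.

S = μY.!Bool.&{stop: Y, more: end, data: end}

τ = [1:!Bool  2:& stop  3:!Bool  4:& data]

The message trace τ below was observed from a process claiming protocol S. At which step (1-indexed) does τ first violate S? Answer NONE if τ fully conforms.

NONE

[1] !Bool  ok  residual = &{stop: μY.…, more: end, data: end}
[2] & stop  ok  residual = μY.…
[3] !Bool  ok  residual = &{stop: μY.…, more: end, data: end}
[4] & data  ok  residual = end
τ conforms to S (length 4)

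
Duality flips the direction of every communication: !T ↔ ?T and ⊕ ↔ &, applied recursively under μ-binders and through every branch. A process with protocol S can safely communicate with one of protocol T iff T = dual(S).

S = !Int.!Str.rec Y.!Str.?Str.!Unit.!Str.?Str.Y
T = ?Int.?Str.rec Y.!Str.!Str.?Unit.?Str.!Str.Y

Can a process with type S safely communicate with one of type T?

NO

!Int vs ?Int  match
  !Str vs ?Str  match
    rec Y vs rec Y  match (μ self-dual)
      !Str vs !Str  ✗ same direction on both sides — not dual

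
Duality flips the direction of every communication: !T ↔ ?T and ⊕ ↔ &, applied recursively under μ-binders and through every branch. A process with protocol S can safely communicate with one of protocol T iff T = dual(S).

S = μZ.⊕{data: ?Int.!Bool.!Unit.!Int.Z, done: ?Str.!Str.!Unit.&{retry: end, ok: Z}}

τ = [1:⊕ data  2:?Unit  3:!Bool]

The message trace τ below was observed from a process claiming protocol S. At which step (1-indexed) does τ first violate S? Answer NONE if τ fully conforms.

[1] ⊕ data  match  state: ?Int.!Bool.!Unit.!Int.μZ.…
[2] got ?Unit, protocol expects ?Int  ✗

2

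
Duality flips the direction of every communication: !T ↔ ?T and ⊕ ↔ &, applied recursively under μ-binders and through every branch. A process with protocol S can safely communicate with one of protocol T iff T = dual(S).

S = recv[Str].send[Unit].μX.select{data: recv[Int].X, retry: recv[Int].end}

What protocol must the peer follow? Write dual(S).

recv[Str] = send[Str]
  send[Unit] = recv[Unit]
    μX = μX  (μ self-dual)
      select{data,retry} = offer{data,retry}  (select→offer)
        case data:
          recv[Int] = send[Int]
            X ↦ X
        case retry:
          recv[Int] = send[Int]
            end ↦ end

send[Str].recv[Unit].μX.offer{data: send[Int].X, retry: send[Int].end}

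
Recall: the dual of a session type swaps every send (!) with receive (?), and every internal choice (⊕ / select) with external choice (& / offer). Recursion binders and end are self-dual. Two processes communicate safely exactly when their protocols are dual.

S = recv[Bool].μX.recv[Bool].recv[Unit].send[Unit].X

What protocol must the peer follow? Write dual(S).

send[Bool].μX.send[Bool].send[Unit].recv[Unit].X

recv[Bool] → send[Bool]
  μX → μX  (rec unchanged)
    recv[Bool] → send[Bool]
      recv[Unit] → send[Unit]
        send[Unit] → recv[Unit]
          dual(X) = X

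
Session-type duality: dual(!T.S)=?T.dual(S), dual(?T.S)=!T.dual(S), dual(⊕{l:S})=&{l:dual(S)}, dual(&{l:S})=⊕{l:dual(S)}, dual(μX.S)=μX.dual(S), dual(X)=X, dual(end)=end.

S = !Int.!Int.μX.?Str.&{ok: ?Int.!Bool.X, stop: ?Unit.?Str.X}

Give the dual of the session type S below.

?Int.?Int.μX.!Str.⊕{ok: !Int.?Bool.X, stop: !Unit.!Str.X}

!Int → ?Int
  !Int → ?Int
    μX → μX  (μ self-dual)
      ?Str → !Str
        &{ok,stop} → ⊕{ok,stop}  (offer→select)
          case ok:
            ?Int → !Int
              !Bool → ?Bool
                X ↦ X
          case stop:
            ?Unit → !Unit
              ?Str → !Str
                X ↦ X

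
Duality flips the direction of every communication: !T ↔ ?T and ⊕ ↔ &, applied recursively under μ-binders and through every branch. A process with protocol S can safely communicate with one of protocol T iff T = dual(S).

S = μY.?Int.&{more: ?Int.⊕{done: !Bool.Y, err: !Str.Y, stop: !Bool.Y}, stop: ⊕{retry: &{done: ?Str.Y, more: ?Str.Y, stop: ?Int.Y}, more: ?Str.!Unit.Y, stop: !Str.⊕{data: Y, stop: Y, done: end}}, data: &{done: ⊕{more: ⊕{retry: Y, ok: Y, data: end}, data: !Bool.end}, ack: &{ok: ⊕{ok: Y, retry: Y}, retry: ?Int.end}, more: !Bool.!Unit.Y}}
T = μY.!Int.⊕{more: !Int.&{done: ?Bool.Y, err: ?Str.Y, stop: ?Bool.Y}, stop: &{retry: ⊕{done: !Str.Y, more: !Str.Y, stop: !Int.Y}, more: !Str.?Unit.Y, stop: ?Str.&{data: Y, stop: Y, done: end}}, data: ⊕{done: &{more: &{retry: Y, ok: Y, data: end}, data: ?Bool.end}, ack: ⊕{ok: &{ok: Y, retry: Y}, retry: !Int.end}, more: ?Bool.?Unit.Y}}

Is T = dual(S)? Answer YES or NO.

YES

μY | μY  ok (binder kept)
  ?Int | !Int  ok
    &{more,stop,data} | ⊕{more,stop,data}  ok labels match
      [more]
        ?Int | !Int  ok
          ⊕{done,err,stop} | &{done,err,stop}  ok labels match
            [done]
              !Bool | ?Bool  ok
                Y | Y  ok
            [err]
              !Str | ?Str  ok
                Y | Y  ok
            [stop]
              !Bool | ?Bool  ok
                Y | Y  ok
      [stop]
        ⊕{retry,more,stop} | &{retry,more,stop}  ok labels match
          [retry]
            &{done,more,stop} | ⊕{done,more,stop}  ok labels match
              [done]
                ?Str | !Str  ok
                  Y | Y  ok
              [more]
                ?Str | !Str  ok
                  Y | Y  ok
              [stop]
                ?Int | !Int  ok
                  Y | Y  ok
          [more]
            ?Str | !Str  ok
              !Unit | ?Unit  ok
                Y | Y  ok
          [stop]
            !Str | ?Str  ok
              ⊕{data,stop,done} | &{data,stop,done}  ok labels match
                [data]
                  Y | Y  ok
                [stop]
                  Y | Y  ok
                [done]
                  end | end  ok
      [data]
        &{done,ack,more} | ⊕{done,ack,more}  ok labels match
          [done]
            ⊕{more,data} | &{more,data}  ok labels match
              [more]
                ⊕{retry,ok,data} | &{retry,ok,data}  ok labels match
                  [retry]
                    Y | Y  ok
                  [ok]
                    Y | Y  ok
                  [data]
                    end | end  ok
              [data]
                !Bool | ?Bool  ok
                  end | end  ok
          [ack]
            &{ok,retry} | ⊕{ok,retry}  ok labels match
              [ok]
                ⊕{ok,retry} | &{ok,retry}  ok labels match
                  [ok]
                    Y | Y  ok
                  [retry]
                    Y | Y  ok
              [retry]
                ?Int | !Int  ok
                  end | end  ok
          [more]
            !Bool | ?Bool  ok
              !Unit | ?Unit  ok
                Y | Y  ok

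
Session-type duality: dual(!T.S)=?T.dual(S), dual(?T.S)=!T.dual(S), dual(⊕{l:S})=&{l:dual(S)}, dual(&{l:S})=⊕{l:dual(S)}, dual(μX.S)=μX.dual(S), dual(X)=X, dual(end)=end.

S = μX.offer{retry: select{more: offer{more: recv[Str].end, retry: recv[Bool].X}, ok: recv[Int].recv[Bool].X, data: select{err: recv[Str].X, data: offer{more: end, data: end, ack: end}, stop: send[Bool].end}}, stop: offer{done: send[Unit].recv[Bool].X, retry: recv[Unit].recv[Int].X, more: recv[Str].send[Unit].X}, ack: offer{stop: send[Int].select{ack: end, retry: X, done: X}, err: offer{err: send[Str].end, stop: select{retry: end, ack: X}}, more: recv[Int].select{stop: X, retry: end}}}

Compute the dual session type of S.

μX.select{retry: offer{more: select{more: send[Str].end, retry: send[Bool].X}, ok: send[Int].send[Bool].X, data: offer{err: send[Str].X, data: select{more: end, data: end, ack: end}, stop: recv[Bool].end}}, stop: select{done: recv[Unit].send[Bool].X, retry: send[Unit].send[Int].X, more: send[Str].recv[Unit].X}, ack: select{stop: recv[Int].offer{ack: end, retry: X, done: X}, err: select{err: recv[Str].end, stop: offer{retry: end, ack: X}}, more: send[Int].offer{stop: X, retry: end}}}

μX → μX  (μ self-dual)
  offer{retry,stop,ack} → select{retry,stop,ack}  (&→⊕)
    • retry:
      select{more,ok,data} → offer{more,ok,data}  (internal→external)
        • more:
          offer{more,retry} → select{more,retry}  (&→⊕)
            • more:
              recv[Str] → send[Str]
                end ↦ end
            • retry:
              recv[Bool] → send[Bool]
                X ↦ X
        • ok:
          recv[Int] → send[Int]
            recv[Bool] → send[Bool]
              X ↦ X
        • data:
          select{err,data,stop} → offer{err,data,stop}  (internal→external)
            • err:
              recv[Str] → send[Str]
                X ↦ X
            • data:
              offer{more,data,ack} → select{more,data,ack}  (&→⊕)
                • more:
                  end ↦ end
                • data:
                  end ↦ end
                • ack:
                  end ↦ end
            • stop:
              send[Bool] → recv[Bool]
                end ↦ end
    • stop:
      offer{done,retry,more} → select{done,retry,more}  (&→⊕)
        • done:
          send[Unit] → recv[Unit]
            recv[Bool] → send[Bool]
              X ↦ X
        • retry:
          recv[Unit] → send[Unit]
            recv[Int] → send[Int]
              X ↦ X
        • more:
          recv[Str] → send[Str]
            send[Unit] → recv[Unit]
              X ↦ X
    • ack:
      offer{stop,err,more} → select{stop,err,more}  (&→⊕)
        • stop:
          send[Int] → recv[Int]
            select{ack,retry,done} → offer{ack,retry,done}  (internal→external)
              • ack:
                end ↦ end
              • retry:
                X ↦ X
              • done:
                X ↦ X
        • err:
          offer{err,stop} → select{err,stop}  (&→⊕)
            • err:
              send[Str] → recv[Str]
                end ↦ end
            • stop:
              select{retry,ack} → offer{retry,ack}  (internal→external)
                • retry:
                  end ↦ end
                • ack:
                  X ↦ X
        • more:
          recv[Int] → send[Int]
            select{stop,retry} → offer{stop,retry}  (internal→external)
              • stop:
                X ↦ X
              • retry:
                end ↦ end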